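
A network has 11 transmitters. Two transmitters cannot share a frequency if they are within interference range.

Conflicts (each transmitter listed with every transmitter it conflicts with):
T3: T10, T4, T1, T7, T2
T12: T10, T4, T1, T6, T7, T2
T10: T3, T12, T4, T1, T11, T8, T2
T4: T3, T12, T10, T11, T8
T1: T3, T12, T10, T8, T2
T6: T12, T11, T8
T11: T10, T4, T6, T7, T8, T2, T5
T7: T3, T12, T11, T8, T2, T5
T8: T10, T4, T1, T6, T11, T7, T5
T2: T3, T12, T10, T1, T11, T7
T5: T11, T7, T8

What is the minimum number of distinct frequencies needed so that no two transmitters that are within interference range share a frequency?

4

T12, T10, T1, T2 are mutually in conflict, so at least 4 frequencies are needed.
4 frequencies suffice: frequency 1 → {T3, T12, T11}; frequency 2 → {T10, T6, T7}; frequency 3 → {T8, T2}; frequency 4 → {T4, T1, T5}. No two conflicting transmitters share a frequency.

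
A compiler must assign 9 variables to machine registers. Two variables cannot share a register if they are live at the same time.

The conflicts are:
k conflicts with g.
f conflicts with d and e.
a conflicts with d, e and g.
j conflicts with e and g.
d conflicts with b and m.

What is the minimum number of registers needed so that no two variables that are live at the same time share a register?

2

a and e conflict, so at least 2 registers are needed.
2 registers suffice: register 1 → {d, e, g}; register 2 → {k, f, a, j, b, m}. No two conflicting variables share a register.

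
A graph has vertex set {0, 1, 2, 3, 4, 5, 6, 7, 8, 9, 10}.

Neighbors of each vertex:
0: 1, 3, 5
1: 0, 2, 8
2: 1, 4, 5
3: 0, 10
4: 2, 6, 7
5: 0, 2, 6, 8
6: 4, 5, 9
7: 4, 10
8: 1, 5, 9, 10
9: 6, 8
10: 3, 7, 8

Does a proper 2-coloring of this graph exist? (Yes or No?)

The cycle 5-0-3-10-8-5 has odd length 5, so it cannot be 2-colored; at least 3 colors are needed.
So 2 colors are not enough.

No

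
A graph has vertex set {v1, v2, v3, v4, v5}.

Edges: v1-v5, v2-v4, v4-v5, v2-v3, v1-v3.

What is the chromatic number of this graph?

The cycle v4-v5-v1-v3-v2-v4 has odd length 5, so it cannot be 2-colored; at least 3 colors are needed.
3 colors suffice: v1=1, v2=2, v3=3, v4=1, v5=2. No two adjacent vertices share a color.

3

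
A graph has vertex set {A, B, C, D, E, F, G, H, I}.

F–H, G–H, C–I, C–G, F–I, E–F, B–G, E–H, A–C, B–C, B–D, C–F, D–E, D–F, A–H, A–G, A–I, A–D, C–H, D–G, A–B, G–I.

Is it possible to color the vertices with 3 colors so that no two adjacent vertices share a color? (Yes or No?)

A, C, G, H are pairwise adjacent (a clique of size 4), so at least 4 colors are needed.
So 3 colors are not enough.

No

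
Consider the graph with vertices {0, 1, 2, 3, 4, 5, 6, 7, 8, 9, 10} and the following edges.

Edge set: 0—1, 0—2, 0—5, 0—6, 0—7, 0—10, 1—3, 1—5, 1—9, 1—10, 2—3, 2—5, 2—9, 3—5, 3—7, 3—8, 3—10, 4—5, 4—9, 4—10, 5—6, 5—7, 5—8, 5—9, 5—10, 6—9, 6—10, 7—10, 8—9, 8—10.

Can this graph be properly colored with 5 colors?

The chromatic number is 4. 0, 5, 7, 10 form a clique, so at least 4 colors are needed.
4 colors suffice: color a → {5}; color b → {9, 10}; color c → {0, 3, 4}; color d → {1, 2, 6, 7, 8}.
Since 5 ≥ 4, a proper 5-coloring certainly exists.

Yes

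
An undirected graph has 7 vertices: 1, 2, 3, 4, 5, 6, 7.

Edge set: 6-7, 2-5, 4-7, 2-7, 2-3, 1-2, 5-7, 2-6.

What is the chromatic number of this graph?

2, 5, 7 form a triangle, so at least 3 colors are needed.
A valid assignment using 3 colors: 1=b, 2=a, 3=b, 4=a, 5=c, 6=c, 7=b. Each edge has distinct colors on its endpoints.

3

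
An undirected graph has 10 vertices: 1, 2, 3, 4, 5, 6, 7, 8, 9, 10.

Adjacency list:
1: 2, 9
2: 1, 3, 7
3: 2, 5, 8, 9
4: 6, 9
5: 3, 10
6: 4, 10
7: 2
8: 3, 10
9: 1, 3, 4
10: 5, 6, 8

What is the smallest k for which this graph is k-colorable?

1 and 9 are adjacent, so at least 2 colors are needed.
2 colors suffice: color red → {1, 3, 4, 7, 10}; color blue → {2, 5, 6, 8, 9}. Each edge has distinct colors on its endpoints.

2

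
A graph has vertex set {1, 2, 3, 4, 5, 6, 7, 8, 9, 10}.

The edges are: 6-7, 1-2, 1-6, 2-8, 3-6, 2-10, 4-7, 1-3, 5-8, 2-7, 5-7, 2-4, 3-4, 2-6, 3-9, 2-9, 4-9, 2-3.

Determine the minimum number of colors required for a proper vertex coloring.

1, 2, 3, 6 are mutually adjacent (a clique of size 4), so at least 4 colors are needed.
4 colors suffice: color red → {2, 5}; color blue → {3, 7, 8, 10}; color green → {4, 6}; color yellow → {1, 9}. Every edge joins two different colors.

4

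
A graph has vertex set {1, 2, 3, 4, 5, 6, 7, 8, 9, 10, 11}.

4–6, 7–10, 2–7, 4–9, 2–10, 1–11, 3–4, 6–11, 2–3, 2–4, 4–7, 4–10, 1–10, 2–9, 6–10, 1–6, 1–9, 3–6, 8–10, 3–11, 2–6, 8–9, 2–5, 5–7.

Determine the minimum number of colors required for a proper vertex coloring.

2, 4, 7, 10 are mutually adjacent (a clique of size 4), so at least 4 colors are needed.
4 colors suffice: color red → {1, 2, 8}; color blue → {3, 5, 9, 10}; color green → {4, 11}; color yellow → {6, 7}. Each edge has distinct colors on its endpoints.

4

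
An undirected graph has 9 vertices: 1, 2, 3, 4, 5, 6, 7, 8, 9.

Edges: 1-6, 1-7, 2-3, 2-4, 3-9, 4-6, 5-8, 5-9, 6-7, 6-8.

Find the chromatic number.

3

1, 6, 7 form a triangle, so at least 3 colors are needed.
3 colors suffice: color red → {2, 6, 9}; color blue → {1, 3, 4, 8}; color green → {5, 7}. Every edge joins two different colors.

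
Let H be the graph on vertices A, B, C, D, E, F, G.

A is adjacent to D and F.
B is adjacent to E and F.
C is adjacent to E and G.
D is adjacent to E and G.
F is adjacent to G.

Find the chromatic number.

The cycle E-D-A-F-B-E has odd length 5, so it cannot be 2-colored; at least 3 colors are needed.
3 colors suffice: color 1 → {A, E, G}; color 2 → {C, D, F}; color 3 → {B}. Every edge joins two different colors.

3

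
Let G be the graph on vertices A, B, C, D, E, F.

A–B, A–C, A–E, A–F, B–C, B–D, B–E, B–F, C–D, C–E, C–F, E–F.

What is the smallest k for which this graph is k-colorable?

5

A, B, C, E, F are pairwise adjacent (a clique of size 5), so at least 5 colors are needed.
A valid assignment using 5 colors: A=purple, B=red, C=blue, D=green, E=yellow, F=green. No two adjacent vertices share a color.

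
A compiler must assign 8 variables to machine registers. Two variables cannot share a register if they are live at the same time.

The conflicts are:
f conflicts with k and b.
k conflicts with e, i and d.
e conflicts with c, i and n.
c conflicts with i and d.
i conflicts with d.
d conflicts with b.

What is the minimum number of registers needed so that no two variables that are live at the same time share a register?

c, i, d are mutually in conflict, so at least 3 registers are needed.
3 registers suffice: register 1 → {f, i, n}; register 2 → {e, d}; register 3 → {k, c, b}. Every pair that conflicts lands in different registers.

3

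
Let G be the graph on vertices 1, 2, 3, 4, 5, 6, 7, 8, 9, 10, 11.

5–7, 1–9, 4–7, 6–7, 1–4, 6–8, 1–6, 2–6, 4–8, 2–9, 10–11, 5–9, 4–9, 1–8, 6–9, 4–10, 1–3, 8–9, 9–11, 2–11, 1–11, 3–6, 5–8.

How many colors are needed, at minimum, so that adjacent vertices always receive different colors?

4

1, 4, 8, 9 form a clique, so at least 4 colors are needed.
4 colors suffice: color a → {3, 7, 9, 10}; color b → {4, 5, 6, 11}; color c → {1, 2}; color d → {8}. Each edge has distinct colors on its endpoints.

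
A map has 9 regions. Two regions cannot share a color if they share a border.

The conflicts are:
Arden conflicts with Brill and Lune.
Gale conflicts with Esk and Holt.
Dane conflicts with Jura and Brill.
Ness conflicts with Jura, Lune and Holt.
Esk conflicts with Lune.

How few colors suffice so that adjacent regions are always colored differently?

The cycle Holt-Ness-Lune-Esk-Gale-Holt has odd length 5, so it cannot be 2-colored; at least 3 colors are needed.
3 colors suffice: Arden=3, Gale=3, Dane=2, Ness=1, Esk=1, Jura=3, Brill=1, Lune=2, Holt=2. No two conflicting regions share a color.

3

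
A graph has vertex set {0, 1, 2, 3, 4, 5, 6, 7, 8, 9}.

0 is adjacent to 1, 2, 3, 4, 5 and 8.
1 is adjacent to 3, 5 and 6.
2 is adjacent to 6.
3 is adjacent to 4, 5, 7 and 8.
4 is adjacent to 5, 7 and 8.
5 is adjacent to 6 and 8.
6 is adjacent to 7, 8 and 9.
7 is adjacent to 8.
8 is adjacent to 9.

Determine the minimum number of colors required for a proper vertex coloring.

5

0, 3, 4, 5, 8 are pairwise adjacent (a clique of size 5), so at least 5 colors are needed.
A valid assignment using 5 colors: 0=d, 1=a, 2=a, 3=c, 4=e, 5=b, 6=c, 7=b, 8=a, 9=b. Each edge has distinct colors on its endpoints.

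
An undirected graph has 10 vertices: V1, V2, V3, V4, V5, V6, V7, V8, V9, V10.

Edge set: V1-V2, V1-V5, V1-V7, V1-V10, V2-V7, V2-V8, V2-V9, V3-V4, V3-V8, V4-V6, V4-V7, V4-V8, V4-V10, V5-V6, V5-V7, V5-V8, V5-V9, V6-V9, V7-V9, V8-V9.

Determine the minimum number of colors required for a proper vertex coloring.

V5, V6, V9 form a triangle, so at least 3 colors are needed.
One proper 3-coloring: V1=1, V2=3, V3=3, V4=1, V5=3, V6=2, V7=2, V8=2, V9=1, V10=2. No two adjacent vertices share a color.

3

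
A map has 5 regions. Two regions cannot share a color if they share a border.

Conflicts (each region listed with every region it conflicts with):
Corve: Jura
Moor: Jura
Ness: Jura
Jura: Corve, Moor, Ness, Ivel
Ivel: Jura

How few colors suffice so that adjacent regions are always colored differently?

2

Jura and Ivel conflict, so at least 2 colors are needed.
2 colors suffice: Corve=2, Moor=2, Ness=2, Jura=1, Ivel=2. Each listed conflict is separated.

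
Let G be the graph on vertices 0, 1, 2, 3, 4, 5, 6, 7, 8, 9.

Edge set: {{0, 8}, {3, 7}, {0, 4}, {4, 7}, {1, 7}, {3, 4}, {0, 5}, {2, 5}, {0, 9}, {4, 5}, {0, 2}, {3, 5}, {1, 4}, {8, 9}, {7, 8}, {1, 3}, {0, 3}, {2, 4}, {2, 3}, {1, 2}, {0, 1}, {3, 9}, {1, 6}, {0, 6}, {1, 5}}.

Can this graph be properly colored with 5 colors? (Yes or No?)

No

0, 1, 2, 3, 4, 5 are mutually adjacent (a clique of size 6), so at least 6 colors are needed.
So 5 colors are not enough.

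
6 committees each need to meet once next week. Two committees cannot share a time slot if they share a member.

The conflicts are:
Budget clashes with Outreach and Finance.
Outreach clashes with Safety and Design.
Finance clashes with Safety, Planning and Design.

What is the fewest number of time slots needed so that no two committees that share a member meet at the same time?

2

Budget and Finance conflict, so at least 2 time slots are needed.
2 time slots suffice: time slot 1 → {Outreach, Finance}; time slot 2 → {Budget, Safety, Planning, Design}. Each listed conflict is separated.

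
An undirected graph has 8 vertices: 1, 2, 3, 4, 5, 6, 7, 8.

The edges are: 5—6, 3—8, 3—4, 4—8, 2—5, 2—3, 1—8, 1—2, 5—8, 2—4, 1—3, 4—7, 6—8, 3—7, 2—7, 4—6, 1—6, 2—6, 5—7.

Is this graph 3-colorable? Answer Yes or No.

No

2, 3, 4, 7 are pairwise adjacent (a clique of size 4), so at least 4 colors are needed.
So 3 colors are not enough.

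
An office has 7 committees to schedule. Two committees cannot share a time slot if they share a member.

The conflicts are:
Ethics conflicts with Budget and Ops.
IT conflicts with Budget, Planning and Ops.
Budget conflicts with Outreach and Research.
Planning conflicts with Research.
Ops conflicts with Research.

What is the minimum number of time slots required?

IT and Planning conflict, so at least 2 time slots are needed.
2 time slots suffice: time slot 1 → {Budget, Planning, Ops}; time slot 2 → {Ethics, IT, Outreach, Research}. Every pair that conflicts lands in different time slots.

2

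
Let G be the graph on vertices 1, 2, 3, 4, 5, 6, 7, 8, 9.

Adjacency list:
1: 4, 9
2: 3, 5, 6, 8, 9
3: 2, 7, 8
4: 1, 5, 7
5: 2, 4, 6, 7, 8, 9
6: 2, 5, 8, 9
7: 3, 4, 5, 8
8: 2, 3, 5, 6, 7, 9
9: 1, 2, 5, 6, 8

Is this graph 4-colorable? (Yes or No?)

2, 5, 6, 8, 9 form a clique, so at least 5 colors are needed.
So 4 colors are not enough.

No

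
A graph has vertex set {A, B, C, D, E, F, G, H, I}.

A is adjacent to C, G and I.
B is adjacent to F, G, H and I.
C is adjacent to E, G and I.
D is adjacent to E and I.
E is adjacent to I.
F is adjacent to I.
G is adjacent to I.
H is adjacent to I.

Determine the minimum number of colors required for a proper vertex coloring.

A, C, G, I form a clique, so at least 4 colors are needed.
4 colors suffice: color 1 → {I}; color 2 → {B, C, D}; color 3 → {E, F, G, H}; color 4 → {A}. Every edge joins two different colors.

4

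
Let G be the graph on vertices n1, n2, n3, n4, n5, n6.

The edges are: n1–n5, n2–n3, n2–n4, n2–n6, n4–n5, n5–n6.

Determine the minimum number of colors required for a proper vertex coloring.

n2 and n4 are adjacent, so at least 2 colors are needed.
A valid assignment using 2 colors: n1=blue, n2=red, n3=blue, n4=blue, n5=red, n6=blue. No two adjacent vertices share a color.

2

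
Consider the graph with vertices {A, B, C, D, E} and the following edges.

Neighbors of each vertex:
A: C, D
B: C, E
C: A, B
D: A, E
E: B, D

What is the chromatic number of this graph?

The cycle C-A-D-E-B-C has odd length 5, so it cannot be 2-colored; at least 3 colors are needed.
One proper 3-coloring: A=2, B=2, C=1, D=1, E=3. Each edge has distinct colors on its endpoints.

3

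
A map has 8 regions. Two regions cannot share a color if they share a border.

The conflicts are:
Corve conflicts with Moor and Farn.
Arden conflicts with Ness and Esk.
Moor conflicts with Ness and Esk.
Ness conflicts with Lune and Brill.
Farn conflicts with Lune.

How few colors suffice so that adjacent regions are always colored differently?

The cycle Corve-Moor-Ness-Lune-Farn-Corve has odd length 5, so it cannot be 2-colored; at least 3 colors are needed.
A valid assignment using 3 colors: Corve=3, Arden=2, Moor=2, Ness=1, Esk=1, Farn=1, Lune=2, Brill=2. No two conflicting regions share a color.

3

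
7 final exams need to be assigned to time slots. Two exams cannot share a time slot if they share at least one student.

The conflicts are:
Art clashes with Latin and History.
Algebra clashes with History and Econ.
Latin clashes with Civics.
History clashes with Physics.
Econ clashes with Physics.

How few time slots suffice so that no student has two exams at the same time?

2

Art and Latin conflict, so at least 2 time slots are needed.
2 time slots suffice: time slot 1 → {Latin, History, Econ}; time slot 2 → {Art, Algebra, Physics, Civics}. No two conflicting exams share a time slot.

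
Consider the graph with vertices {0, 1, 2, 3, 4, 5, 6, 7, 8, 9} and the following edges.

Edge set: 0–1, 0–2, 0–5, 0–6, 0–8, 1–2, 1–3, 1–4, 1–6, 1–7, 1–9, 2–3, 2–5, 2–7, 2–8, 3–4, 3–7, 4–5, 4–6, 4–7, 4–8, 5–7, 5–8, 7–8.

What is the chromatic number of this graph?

4, 5, 7, 8 are pairwise adjacent (a clique of size 4), so at least 4 colors are needed.
One proper 4-coloring: 0=c, 1=a, 2=b, 3=d, 4=b, 5=a, 6=d, 7=c, 8=d, 9=b. Each edge has distinct colors on its endpoints.

4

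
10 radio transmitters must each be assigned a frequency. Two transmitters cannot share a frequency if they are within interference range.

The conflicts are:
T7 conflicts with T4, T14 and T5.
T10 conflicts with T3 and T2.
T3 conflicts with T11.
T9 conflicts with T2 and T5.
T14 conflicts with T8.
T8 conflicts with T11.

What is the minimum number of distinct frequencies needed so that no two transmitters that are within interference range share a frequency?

The cycle T8-T14-T7-T5-T9-T2-T10-T3-T11-T8 has odd length 9, so it cannot be 2-colored; at least 3 frequencies are needed.
3 frequencies suffice: T7=1, T4=2, T10=3, T3=1, T9=1, T14=2, T8=1, T2=2, T11=2, T5=2. No two conflicting transmitters share a frequency.

3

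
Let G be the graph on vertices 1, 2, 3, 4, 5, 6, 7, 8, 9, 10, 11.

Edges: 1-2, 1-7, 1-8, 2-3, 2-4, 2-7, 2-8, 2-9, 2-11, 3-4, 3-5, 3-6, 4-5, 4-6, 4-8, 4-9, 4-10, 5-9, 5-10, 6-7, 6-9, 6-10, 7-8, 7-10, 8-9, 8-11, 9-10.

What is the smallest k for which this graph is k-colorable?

2, 4, 8, 9 are pairwise adjacent (a clique of size 4), so at least 4 colors are needed.
4 colors suffice: color a → {4, 7, 11}; color b → {2, 5, 6}; color c → {1, 3, 9}; color d → {8, 10}. Every edge joins two different colors.

4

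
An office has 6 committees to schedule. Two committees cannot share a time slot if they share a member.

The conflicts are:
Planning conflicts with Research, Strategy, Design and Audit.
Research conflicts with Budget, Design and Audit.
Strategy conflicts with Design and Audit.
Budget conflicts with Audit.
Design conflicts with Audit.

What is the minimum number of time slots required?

4

Planning, Strategy, Design, Audit all conflict with each other, so at least 4 time slots are needed.
4 time slots suffice: time slot 1 → {Audit}; time slot 2 → {Research, Strategy}; time slot 3 → {Budget, Design}; time slot 4 → {Planning}. No two conflicting committees share a time slot.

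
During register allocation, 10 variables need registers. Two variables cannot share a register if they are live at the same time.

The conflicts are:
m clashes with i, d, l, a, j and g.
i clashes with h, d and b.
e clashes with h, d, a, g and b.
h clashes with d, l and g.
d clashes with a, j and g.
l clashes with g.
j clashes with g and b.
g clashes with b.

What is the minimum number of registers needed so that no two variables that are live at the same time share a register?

4

m, d, j, g all conflict with each other, so at least 4 registers are needed.
4 registers suffice: register 1 → {i, a, g}; register 2 → {d, l, b}; register 3 → {m, e}; register 4 → {h, j}. Every pair that conflicts lands in different registers.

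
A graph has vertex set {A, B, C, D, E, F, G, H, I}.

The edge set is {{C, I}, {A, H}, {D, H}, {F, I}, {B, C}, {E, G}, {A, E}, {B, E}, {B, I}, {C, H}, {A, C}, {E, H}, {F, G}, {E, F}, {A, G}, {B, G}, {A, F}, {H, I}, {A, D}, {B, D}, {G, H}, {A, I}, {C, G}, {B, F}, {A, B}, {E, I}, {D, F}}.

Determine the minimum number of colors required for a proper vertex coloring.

5

A, B, E, F, G are mutually adjacent (a clique of size 5), so at least 5 colors are needed.
5 colors suffice: color 1 → {A}; color 2 → {B, H}; color 3 → {C, D, E}; color 4 → {G, I}; color 5 → {F}. No two adjacent vertices share a color.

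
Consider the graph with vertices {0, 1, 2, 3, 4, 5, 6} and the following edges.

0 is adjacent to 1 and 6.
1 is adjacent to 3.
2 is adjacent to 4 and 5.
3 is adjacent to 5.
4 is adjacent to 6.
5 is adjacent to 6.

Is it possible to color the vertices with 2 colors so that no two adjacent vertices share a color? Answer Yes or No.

The cycle 0-6-5-3-1-0 has odd length 5, so it cannot be 2-colored; at least 3 colors are needed.
So 2 colors are not enough.

No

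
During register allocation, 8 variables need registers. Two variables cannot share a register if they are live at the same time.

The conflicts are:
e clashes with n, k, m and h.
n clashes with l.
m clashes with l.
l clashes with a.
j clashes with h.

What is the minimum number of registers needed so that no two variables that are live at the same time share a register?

2

e and n conflict, so at least 2 registers are needed.
2 registers suffice: register 1 → {e, l, j}; register 2 → {n, k, m, a, h}. Each listed conflict is separated.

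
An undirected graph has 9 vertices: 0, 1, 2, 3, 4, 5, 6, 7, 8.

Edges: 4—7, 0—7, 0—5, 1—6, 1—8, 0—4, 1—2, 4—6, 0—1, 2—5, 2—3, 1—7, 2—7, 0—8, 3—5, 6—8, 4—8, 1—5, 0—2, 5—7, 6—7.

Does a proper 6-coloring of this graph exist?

Yes

The chromatic number is 5. 0, 1, 2, 5, 7 form a clique, so at least 5 colors are needed.
5 colors suffice: color a → {0, 3, 6}; color b → {7, 8}; color c → {1, 4}; color d → {2}; color e → {5}.
Since 6 ≥ 5, a proper 6-coloring certainly exists.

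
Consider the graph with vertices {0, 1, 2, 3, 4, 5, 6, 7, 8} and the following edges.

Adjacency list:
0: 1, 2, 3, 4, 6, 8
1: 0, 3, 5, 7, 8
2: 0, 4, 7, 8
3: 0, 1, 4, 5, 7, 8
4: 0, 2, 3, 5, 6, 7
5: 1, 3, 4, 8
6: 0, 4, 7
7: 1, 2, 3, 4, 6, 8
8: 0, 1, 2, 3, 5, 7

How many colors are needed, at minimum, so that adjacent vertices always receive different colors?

1, 3, 5, 8 are mutually adjacent (a clique of size 4), so at least 4 colors are needed.
A valid assignment using 4 colors: 0=b, 1=d, 2=a, 3=a, 4=c, 5=b, 6=a, 7=b, 8=c. No two adjacent vertices share a color.

4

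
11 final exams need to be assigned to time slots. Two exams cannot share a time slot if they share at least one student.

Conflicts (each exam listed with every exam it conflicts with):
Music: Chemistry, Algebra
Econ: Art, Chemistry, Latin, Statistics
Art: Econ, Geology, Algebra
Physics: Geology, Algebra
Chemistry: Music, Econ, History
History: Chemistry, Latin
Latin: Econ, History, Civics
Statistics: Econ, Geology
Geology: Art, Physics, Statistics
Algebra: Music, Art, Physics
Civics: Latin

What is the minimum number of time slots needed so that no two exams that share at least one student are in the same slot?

The cycle Music-Algebra-Art-Econ-Chemistry-Music has odd length 5, so it cannot be 2-colored; at least 3 time slots are needed.
3 time slots suffice: Music=3, Econ=1, Art=2, Physics=2, Chemistry=2, History=1, Latin=2, Statistics=2, Geology=1, Algebra=1, Civics=1. Every pair that conflicts lands in different time slots.

3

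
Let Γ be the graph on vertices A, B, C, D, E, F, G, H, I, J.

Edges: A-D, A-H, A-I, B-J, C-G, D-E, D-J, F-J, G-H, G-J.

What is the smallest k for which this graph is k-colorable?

The cycle G-H-A-D-J-G has odd length 5, so it cannot be 2-colored; at least 3 colors are needed.
3 colors suffice: A=1, B=2, C=1, D=2, E=1, F=2, G=2, H=3, I=2, J=1. Each edge has distinct colors on its endpoints.

3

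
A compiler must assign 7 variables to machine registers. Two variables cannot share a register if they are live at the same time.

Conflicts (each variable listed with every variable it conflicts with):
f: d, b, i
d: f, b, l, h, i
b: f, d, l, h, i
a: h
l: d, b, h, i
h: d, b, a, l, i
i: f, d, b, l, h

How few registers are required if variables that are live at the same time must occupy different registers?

d, b, l, h, i all conflict with each other, so at least 5 registers are needed.
5 registers suffice: register 1 → {d, a}; register 2 → {i}; register 3 → {b}; register 4 → {f, h}; register 5 → {l}. Every pair that conflicts lands in different registers.

5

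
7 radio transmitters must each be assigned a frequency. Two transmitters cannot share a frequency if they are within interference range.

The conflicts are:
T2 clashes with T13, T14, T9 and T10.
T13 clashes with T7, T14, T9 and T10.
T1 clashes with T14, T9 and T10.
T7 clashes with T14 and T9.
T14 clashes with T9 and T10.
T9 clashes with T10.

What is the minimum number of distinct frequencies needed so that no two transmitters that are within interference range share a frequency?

5

T2, T13, T14, T9, T10 are mutually in conflict, so at least 5 frequencies are needed.
Using 5 frequencies: T2=5, T13=3, T1=3, T7=4, T14=2, T9=1, T10=4. Each listed conflict is separated.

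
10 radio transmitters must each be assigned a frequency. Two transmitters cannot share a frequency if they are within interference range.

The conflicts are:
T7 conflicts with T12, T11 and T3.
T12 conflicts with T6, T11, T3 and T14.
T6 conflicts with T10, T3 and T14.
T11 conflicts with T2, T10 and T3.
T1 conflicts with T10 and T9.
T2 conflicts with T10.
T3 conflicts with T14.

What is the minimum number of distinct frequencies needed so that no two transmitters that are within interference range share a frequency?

4

T12, T6, T3, T14 all conflict with each other, so at least 4 frequencies are needed.
4 frequencies suffice: T7=4, T12=2, T6=1, T11=1, T1=1, T2=3, T10=2, T3=3, T9=2, T14=4. Every pair that conflicts lands in different frequencies.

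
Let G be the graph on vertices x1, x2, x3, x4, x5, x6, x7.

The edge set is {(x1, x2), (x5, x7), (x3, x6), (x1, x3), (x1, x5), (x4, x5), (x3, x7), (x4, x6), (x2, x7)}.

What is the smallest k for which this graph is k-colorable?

3

The cycle x4-x5-x7-x3-x6-x4 has odd length 5, so it cannot be 2-colored; at least 3 colors are needed.
3 colors suffice: x1=R, x2=B, x3=B, x4=G, x5=B, x6=R, x7=R. Each edge has distinct colors on its endpoints.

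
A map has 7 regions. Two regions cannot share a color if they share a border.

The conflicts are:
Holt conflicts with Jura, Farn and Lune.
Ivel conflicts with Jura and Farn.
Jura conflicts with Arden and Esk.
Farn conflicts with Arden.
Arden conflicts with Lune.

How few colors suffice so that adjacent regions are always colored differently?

2

Jura and Esk conflict, so at least 2 colors are needed.
2 colors suffice: color 1 → {Jura, Farn, Lune}; color 2 → {Holt, Ivel, Arden, Esk}. No two conflicting regions share a color.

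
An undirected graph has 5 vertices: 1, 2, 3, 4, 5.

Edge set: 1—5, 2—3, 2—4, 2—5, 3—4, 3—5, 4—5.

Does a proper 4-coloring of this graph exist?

Yes

The chromatic number is 4. 2, 3, 4, 5 are pairwise adjacent (a clique of size 4), so at least 4 colors are needed.
4 colors suffice: color red → {5}; color blue → {1, 3}; color green → {2}; color yellow → {4}.
That is already a proper 4-coloring.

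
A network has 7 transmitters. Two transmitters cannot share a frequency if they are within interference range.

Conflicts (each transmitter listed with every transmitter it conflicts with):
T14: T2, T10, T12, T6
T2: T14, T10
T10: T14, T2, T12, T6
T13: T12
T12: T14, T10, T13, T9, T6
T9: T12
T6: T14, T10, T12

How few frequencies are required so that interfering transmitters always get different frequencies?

T14, T10, T12, T6 pairwise conflict, so at least 4 frequencies are needed.
Using 4 frequencies: T14=3, T2=1, T10=2, T13=2, T12=1, T9=2, T6=4. Each listed conflict is separated.

4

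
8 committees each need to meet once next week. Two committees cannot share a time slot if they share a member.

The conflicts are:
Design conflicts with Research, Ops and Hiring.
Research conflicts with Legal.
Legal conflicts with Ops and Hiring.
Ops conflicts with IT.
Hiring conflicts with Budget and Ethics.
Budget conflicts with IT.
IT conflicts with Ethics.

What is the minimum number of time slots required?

The cycle Ethics-Hiring-Design-Ops-IT-Ethics has odd length 5, so it cannot be 2-colored; at least 3 time slots are needed.
Using 3 time slots: Design=2, Research=1, Legal=2, Ops=3, Hiring=1, Budget=2, IT=1, Ethics=2. No two conflicting committees share a time slot.

3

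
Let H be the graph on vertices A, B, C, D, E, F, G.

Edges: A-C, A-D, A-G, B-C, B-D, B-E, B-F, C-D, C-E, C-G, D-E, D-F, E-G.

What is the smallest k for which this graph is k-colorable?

B, C, D, E are pairwise adjacent (a clique of size 4), so at least 4 colors are needed.
4 colors suffice: color 1 → {D, G}; color 2 → {C, F}; color 3 → {A, B}; color 4 → {E}. Each edge has distinct colors on its endpoints.

4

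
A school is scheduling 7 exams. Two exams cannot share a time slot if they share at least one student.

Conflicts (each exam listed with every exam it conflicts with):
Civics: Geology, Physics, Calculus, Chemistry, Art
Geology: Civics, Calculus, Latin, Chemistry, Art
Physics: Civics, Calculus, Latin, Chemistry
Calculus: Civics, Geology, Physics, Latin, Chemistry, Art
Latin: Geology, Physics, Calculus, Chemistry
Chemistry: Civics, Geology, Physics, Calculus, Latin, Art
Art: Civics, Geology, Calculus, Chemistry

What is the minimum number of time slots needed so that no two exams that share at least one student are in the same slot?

5

Civics, Geology, Calculus, Chemistry, Art pairwise conflict, so at least 5 time slots are needed.
5 time slots suffice: Civics=4, Geology=3, Physics=3, Calculus=1, Latin=4, Chemistry=2, Art=5. No two conflicting exams share a time slot.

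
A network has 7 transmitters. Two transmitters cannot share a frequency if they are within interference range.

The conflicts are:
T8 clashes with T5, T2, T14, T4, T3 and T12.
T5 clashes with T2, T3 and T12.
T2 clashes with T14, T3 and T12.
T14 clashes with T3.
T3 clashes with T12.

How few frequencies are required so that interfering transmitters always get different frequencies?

5

T8, T5, T2, T3, T12 are mutually in conflict, so at least 5 frequencies are needed.
5 frequencies suffice: frequency 1 → {T8}; frequency 2 → {T2, T4}; frequency 3 → {T3}; frequency 4 → {T5, T14}; frequency 5 → {T12}. Every pair that conflicts lands in different frequencies.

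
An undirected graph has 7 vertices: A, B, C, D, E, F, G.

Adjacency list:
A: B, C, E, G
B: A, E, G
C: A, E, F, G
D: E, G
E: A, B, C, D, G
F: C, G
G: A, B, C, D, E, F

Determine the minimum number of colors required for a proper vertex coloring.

A, B, E, G form a clique, so at least 4 colors are needed.
One proper 4-coloring: A=3, B=4, C=4, D=3, E=2, F=2, G=1. Each edge has distinct colors on its endpoints.

4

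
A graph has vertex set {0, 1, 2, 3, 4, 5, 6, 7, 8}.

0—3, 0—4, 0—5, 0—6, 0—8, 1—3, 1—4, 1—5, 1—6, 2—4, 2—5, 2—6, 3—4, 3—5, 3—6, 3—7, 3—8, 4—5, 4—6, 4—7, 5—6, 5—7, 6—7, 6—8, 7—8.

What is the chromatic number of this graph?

5

3, 4, 5, 6, 7 form a clique, so at least 5 colors are needed.
A valid assignment using 5 colors: 0=purple, 1=purple, 2=blue, 3=blue, 4=yellow, 5=green, 6=red, 7=purple, 8=green. Each edge has distinct colors on its endpoints.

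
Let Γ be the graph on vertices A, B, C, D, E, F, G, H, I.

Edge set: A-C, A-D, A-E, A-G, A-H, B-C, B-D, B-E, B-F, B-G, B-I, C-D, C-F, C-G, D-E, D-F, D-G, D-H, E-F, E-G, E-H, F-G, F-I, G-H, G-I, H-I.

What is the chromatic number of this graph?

B, C, D, F, G are pairwise adjacent (a clique of size 5), so at least 5 colors are needed.
5 colors suffice: color 1 → {G}; color 2 → {D, I}; color 3 → {A, B}; color 4 → {F, H}; color 5 → {C, E}. Each edge has distinct colors on its endpoints.

5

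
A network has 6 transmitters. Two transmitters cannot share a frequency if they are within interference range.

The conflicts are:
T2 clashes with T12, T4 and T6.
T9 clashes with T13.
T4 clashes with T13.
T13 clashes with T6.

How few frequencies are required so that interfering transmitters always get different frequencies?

2

T9 and T13 conflict, so at least 2 frequencies are needed.
A valid assignment using 2 frequencies: T2=1, T12=2, T9=2, T4=2, T13=1, T6=2. Each listed conflict is separated.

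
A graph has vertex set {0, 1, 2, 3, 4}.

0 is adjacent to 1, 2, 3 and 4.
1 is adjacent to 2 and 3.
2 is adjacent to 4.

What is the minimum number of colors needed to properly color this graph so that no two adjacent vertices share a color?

0, 1, 3 are pairwise adjacent, so at least 3 colors are needed.
A valid assignment using 3 colors: 0=a, 1=b, 2=c, 3=c, 4=b. Each edge has distinct colors on its endpoints.

3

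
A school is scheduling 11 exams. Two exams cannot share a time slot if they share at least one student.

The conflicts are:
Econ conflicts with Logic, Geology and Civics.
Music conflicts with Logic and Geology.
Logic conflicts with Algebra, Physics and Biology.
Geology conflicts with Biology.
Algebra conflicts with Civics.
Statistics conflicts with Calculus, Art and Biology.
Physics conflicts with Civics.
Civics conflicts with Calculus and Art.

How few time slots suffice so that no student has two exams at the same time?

2

Civics and Art conflict, so at least 2 time slots are needed.
Using 2 time slots: Econ=2, Music=2, Logic=1, Geology=1, Algebra=2, Statistics=1, Physics=2, Civics=1, Calculus=2, Art=2, Biology=2. No two conflicting exams share a time slot.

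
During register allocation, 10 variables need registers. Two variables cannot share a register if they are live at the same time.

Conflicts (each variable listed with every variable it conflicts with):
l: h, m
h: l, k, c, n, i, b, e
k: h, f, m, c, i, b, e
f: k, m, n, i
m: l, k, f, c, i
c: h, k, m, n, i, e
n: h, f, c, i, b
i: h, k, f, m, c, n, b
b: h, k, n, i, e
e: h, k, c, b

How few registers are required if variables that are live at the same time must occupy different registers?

4

k, f, m, i are mutually in conflict, so at least 4 registers are needed.
Using 4 registers: l=2, h=1, k=3, f=4, m=1, c=4, n=3, i=2, b=4, e=2. No two conflicting variables share a register.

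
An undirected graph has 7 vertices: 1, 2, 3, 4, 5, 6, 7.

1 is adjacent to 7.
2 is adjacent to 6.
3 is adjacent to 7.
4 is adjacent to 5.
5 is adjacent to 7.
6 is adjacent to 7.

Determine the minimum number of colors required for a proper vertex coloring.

2

2 and 6 are adjacent, so at least 2 colors are needed.
2 colors suffice: color a → {2, 4, 7}; color b → {1, 3, 5, 6}. Every edge joins two different colors.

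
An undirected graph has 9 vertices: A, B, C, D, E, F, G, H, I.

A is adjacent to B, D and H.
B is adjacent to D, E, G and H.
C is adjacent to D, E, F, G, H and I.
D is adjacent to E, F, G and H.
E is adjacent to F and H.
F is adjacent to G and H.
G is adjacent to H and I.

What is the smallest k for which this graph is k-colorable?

C, D, E, F, H are mutually adjacent (a clique of size 5), so at least 5 colors are needed.
A valid assignment using 5 colors: A=green, B=yellow, C=yellow, D=red, E=green, F=purple, G=green, H=blue, I=red. Every edge joins two different colors.

5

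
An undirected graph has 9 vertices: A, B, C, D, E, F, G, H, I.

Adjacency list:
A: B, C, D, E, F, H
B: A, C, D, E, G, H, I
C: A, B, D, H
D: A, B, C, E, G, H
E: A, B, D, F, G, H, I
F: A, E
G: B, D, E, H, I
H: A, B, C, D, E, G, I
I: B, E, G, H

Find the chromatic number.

5

A, B, C, D, H form a clique, so at least 5 colors are needed.
5 colors suffice: color 1 → {B, F}; color 2 → {C, E}; color 3 → {H}; color 4 → {A, G}; color 5 → {D, I}. Every edge joins two different colors.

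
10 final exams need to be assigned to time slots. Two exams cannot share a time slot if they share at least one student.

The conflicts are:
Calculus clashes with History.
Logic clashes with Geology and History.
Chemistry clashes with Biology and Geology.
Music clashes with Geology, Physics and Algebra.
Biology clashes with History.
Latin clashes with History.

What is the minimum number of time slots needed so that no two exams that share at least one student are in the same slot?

The cycle History-Logic-Geology-Chemistry-Biology-History has odd length 5, so it cannot be 2-colored; at least 3 time slots are needed.
3 time slots suffice: time slot 1 → {Chemistry, Music, History}; time slot 2 → {Calculus, Biology, Geology, Latin, Physics, Algebra}; time slot 3 → {Logic}. Each listed conflict is separated.

3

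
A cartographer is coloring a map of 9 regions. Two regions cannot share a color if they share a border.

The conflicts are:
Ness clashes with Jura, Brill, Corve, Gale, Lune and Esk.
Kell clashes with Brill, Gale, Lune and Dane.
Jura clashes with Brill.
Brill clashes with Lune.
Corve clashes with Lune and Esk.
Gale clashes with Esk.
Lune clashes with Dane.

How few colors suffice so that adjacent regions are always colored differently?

3

Ness, Corve, Lune pairwise conflict, so at least 3 colors are needed.
3 colors suffice: color 1 → {Ness, Kell}; color 2 → {Jura, Lune, Esk}; color 3 → {Brill, Corve, Gale, Dane}. Each listed conflict is separated.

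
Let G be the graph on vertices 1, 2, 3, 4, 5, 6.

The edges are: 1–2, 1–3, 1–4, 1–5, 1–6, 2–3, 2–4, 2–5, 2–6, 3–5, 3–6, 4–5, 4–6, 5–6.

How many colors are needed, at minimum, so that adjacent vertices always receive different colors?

5

1, 2, 3, 5, 6 form a clique, so at least 5 colors are needed.
5 colors suffice: color red → {6}; color blue → {5}; color green → {2}; color yellow → {1}; color purple → {3, 4}. Every edge joins two different colors.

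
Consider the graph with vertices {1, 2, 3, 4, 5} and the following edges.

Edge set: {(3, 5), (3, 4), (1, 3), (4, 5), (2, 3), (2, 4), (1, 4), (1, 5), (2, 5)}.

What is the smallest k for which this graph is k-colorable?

2, 3, 4, 5 form a clique, so at least 4 colors are needed.
A valid assignment using 4 colors: 1=d, 2=d, 3=c, 4=b, 5=a. No two adjacent vertices share a color.

4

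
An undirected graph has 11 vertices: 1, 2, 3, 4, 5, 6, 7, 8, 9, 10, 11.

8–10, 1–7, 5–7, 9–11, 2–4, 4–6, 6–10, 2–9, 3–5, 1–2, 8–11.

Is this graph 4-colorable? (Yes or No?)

Yes

The chromatic number is 3. The cycle 2-4-6-10-8-11-9-2 has odd length 7, so it cannot be 2-colored; at least 3 colors are needed.
3 colors suffice: color red → {2, 3, 7, 10, 11}; color blue → {1, 5, 6, 8, 9}; color green → {4}.
Since 4 ≥ 3, a proper 4-coloring certainly exists.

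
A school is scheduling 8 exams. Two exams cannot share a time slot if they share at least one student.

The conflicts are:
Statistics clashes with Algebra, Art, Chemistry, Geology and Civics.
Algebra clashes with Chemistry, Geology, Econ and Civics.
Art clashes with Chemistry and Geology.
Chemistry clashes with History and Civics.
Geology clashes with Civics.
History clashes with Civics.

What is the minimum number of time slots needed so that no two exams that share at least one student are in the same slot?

4

Statistics, Algebra, Chemistry, Civics are mutually in conflict, so at least 4 time slots are needed.
4 time slots suffice: time slot 1 → {Algebra, Art, History}; time slot 2 → {Econ, Civics}; time slot 3 → {Statistics}; time slot 4 → {Chemistry, Geology}. Every pair that conflicts lands in different time slots.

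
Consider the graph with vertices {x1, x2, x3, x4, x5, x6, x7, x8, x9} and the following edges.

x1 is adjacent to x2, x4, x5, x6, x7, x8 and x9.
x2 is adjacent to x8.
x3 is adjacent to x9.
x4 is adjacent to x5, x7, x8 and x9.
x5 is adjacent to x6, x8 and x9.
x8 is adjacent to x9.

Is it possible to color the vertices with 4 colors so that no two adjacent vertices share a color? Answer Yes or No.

No

x1, x4, x5, x8, x9 are pairwise adjacent (a clique of size 5), so at least 5 colors are needed.
So 4 colors are not enough.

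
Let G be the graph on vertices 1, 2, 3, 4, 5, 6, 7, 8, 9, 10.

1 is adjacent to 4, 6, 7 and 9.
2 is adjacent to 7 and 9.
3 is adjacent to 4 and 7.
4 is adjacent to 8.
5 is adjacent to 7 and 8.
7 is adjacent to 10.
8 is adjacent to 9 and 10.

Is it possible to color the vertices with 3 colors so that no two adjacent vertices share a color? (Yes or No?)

The chromatic number is 3. The cycle 8-4-1-7-10-8 has odd length 5, so it cannot be 2-colored; at least 3 colors are needed.
3 colors suffice: color a → {6, 7, 8}; color b → {1, 2, 3, 5, 10}; color c → {4, 9}.
That is already a proper 3-coloring.

Yes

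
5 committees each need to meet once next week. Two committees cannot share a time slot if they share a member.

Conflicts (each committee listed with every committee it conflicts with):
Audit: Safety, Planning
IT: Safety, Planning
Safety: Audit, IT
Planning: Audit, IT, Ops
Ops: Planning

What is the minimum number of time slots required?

IT and Safety conflict, so at least 2 time slots are needed.
A valid assignment using 2 time slots: Audit=2, IT=2, Safety=1, Planning=1, Ops=2. No two conflicting committees share a time slot.

2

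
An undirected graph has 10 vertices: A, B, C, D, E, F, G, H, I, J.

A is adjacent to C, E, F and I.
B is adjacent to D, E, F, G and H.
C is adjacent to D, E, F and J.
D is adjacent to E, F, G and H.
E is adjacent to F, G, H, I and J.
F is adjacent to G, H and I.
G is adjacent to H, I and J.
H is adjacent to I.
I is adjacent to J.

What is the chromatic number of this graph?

6

B, D, E, F, G, H are pairwise adjacent (a clique of size 6), so at least 6 colors are needed.
6 colors suffice: color 1 → {E}; color 2 → {F, J}; color 3 → {C, G}; color 4 → {D, I}; color 5 → {A, H}; color 6 → {B}. No two adjacent vertices share a color.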